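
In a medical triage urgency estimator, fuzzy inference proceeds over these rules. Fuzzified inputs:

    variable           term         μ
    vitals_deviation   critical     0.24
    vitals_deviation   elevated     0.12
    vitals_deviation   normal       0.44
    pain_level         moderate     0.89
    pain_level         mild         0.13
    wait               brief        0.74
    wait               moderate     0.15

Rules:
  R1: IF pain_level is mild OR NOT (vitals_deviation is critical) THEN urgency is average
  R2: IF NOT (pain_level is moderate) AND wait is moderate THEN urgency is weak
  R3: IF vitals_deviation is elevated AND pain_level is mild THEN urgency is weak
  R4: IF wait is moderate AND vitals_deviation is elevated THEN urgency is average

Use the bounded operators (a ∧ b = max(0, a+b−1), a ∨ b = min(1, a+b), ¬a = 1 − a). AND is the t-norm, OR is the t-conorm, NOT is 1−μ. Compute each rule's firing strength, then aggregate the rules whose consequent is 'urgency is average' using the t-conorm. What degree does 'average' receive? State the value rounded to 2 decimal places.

0.89

R1: mild=0.13, ¬critical=1−0.24=0.76; OR[min(1, a+b)] → w = 0.89
R2: ¬moderate=1−0.89=0.11, moderate=0.15; AND[max(0, a+b−1)] → w = 0.00
R3: elevated=0.12, mild=0.13; AND[max(0, a+b−1)] → w = 0.00
R4: moderate=0.15, elevated=0.12; AND[max(0, a+b−1)] → w = 0.00
Rules with consequent 'average': {R1, R4} → strengths 0.89, 0.00
Aggregate via t-conorm [min(1, a+b)]: 0.89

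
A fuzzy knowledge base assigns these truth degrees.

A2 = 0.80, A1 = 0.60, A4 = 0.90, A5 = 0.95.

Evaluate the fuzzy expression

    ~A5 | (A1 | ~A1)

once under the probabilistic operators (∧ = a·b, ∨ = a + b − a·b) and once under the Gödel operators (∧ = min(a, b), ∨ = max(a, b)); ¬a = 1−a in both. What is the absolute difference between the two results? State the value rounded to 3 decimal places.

Under probabilistic:
  ~A5 = 1 − 0.9500 = 0.0500
  ~A1 = 1 − 0.6000 = 0.4000
  A1 | ~A1 = a + b − a·b on (0.6000, 0.4000) = 0.7600
  ~A5 | (A1 | ~A1) = a + b − a·b on (0.0500, 0.7600) = 0.7720
  → value = 0.7720
Under Gödel:
  ~A5 = 1 − 0.95 = 0.05
  ~A1 = 1 − 0.60 = 0.40
  A1 | ~A1 = max(a, b) on (0.60, 0.40) = 0.60
  ~A5 | (A1 | ~A1) = max(a, b) on (0.05, 0.60) = 0.60
  → value = 0.6000
|0.7720 − 0.6000| = 0.172

0.172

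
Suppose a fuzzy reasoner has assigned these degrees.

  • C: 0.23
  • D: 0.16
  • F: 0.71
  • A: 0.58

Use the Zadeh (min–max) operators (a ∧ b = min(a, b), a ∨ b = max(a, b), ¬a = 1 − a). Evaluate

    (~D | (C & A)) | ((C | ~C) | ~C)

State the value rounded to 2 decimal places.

0.84

~D = 1 − 0.16 = 0.84
C & A = min(a, b) on (0.23, 0.58) = 0.23
~D | (C & A) = max(a, b) on (0.84, 0.23) = 0.84
~C = 1 − 0.23 = 0.77
C | ~C = max(a, b) on (0.23, 0.77) = 0.77
~C = 1 − 0.23 = 0.77
(C | ~C) | ~C = max(a, b) on (0.77, 0.77) = 0.77
(~D | (C & A)) | ((C | ~C) | ~C) = max(a, b) on (0.84, 0.77) = 0.84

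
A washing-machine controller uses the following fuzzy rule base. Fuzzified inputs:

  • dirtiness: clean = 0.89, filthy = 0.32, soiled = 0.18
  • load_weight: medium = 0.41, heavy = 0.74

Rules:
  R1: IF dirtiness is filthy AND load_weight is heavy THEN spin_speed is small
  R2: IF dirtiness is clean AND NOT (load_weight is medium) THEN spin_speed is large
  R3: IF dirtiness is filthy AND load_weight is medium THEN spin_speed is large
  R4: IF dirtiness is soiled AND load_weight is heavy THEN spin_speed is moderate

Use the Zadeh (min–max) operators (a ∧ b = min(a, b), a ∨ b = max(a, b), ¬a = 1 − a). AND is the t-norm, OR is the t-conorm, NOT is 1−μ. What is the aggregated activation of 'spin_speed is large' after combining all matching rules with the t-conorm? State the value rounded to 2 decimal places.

R1: filthy=0.32, heavy=0.74; AND[min(a, b)] → w = 0.32
R2: clean=0.89, ¬medium=1−0.41=0.59; AND[min(a, b)] → w = 0.59
R3: filthy=0.32, medium=0.41; AND[min(a, b)] → w = 0.32
R4: soiled=0.18, heavy=0.74; AND[min(a, b)] → w = 0.18
Rules with consequent 'large': {R2, R3} → strengths 0.59, 0.32
Aggregate via t-conorm [max(a, b)]: 0.59

0.59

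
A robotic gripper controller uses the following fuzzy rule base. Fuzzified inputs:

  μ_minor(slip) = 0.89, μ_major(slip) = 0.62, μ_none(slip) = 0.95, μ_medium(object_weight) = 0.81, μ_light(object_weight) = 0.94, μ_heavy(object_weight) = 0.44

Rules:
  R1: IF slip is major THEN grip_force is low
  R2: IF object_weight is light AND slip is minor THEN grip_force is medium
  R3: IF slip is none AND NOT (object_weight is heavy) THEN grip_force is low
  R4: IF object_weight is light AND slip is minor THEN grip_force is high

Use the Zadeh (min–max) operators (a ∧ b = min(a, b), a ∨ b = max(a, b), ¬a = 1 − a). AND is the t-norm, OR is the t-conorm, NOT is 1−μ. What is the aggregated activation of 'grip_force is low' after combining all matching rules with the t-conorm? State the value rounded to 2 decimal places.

R1: major=0.62 → w = 0.62
R2: light=0.94, minor=0.89; AND[min(a, b)] → w = 0.89
R3: none=0.95, ¬heavy=1−0.44=0.56; AND[min(a, b)] → w = 0.56
R4: light=0.94, minor=0.89; AND[min(a, b)] → w = 0.89
Rules with consequent 'low': {R1, R3} → strengths 0.62, 0.56
Aggregate via t-conorm [max(a, b)]: 0.62

0.62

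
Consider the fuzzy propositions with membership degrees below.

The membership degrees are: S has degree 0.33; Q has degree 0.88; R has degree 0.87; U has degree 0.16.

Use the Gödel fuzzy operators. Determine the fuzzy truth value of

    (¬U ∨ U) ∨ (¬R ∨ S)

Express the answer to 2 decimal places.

0.84

¬U = 1 − 0.16 = 0.84
¬U ∨ U = max(a, b) on (0.84, 0.16) = 0.84
¬R = 1 − 0.87 = 0.13
¬R ∨ S = max(a, b) on (0.13, 0.33) = 0.33
(¬U ∨ U) ∨ (¬R ∨ S) = max(a, b) on (0.84, 0.33) = 0.84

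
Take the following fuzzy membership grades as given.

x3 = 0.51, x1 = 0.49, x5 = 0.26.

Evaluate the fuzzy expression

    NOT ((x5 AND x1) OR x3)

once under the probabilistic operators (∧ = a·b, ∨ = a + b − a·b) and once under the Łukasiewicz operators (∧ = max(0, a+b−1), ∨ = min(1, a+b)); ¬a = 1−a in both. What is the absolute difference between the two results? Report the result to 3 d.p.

0.062

Under probabilistic:
  x5 AND x1 = a·b on (0.2600, 0.4900) = 0.1274
  (x5 AND x1) OR x3 = a + b − a·b on (0.1274, 0.5100) = 0.5724
  NOT ((x5 AND x1) OR x3) = 1 − 0.5724 = 0.4276
  → value = 0.4276
Under Łukasiewicz:
  x5 AND x1 = max(0, a+b−1) on (0.26, 0.49) = 0.00
  (x5 AND x1) OR x3 = min(1, a+b) on (0.00, 0.51) = 0.51
  NOT ((x5 AND x1) OR x3) = 1 − 0.51 = 0.49
  → value = 0.4900
|0.4276 − 0.4900| = 0.062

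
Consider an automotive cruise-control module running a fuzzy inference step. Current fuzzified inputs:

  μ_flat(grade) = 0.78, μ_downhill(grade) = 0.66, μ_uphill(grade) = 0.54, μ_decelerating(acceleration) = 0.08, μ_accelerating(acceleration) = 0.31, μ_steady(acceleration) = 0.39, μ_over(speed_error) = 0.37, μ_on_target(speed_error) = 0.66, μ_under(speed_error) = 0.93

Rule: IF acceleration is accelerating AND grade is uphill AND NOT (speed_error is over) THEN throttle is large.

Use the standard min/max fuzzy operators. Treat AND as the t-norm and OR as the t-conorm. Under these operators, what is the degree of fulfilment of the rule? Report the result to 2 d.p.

0.31

firing strength: accelerating=0.31, uphill=0.54, ¬over=1−0.37=0.63; AND[min(a, b)] → w = 0.31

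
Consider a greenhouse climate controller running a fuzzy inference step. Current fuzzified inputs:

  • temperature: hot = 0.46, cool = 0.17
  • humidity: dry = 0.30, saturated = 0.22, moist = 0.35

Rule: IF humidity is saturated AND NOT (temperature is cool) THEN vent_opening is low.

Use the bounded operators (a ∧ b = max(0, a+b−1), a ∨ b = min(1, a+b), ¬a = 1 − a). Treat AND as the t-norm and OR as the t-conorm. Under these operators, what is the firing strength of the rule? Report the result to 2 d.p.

firing strength: saturated=0.22, ¬cool=1−0.17=0.83; AND[max(0, a+b−1)] → w = 0.05

0.05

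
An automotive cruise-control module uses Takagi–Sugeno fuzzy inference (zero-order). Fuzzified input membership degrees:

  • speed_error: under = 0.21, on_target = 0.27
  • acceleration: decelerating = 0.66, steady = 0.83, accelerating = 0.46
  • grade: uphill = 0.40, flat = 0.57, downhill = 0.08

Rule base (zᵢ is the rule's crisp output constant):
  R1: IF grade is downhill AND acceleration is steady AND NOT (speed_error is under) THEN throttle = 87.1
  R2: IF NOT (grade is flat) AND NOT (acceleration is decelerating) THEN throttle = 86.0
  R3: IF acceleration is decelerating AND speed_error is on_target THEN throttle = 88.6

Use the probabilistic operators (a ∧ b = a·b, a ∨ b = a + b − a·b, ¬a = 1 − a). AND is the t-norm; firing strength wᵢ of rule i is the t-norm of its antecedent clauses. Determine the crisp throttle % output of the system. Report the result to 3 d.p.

87.383

R1 (z=87.1): downhill=0.08, steady=0.83, ¬under=1−0.21=0.79; AND[a·b] → w = 0.0525
R2 (z=86.0): ¬flat=1−0.57=0.43, ¬decelerating=1−0.66=0.34; AND[a·b] → w = 0.1462
R3 (z=88.6): decelerating=0.66, on_target=0.27; AND[a·b] → w = 0.1782
Weighted average = (0.0525·87.1 + 0.1462·86.0 + 0.1782·88.6) / (0.0525 + 0.1462 + 0.1782)
  = 32.9306 / 0.3769 = 87.383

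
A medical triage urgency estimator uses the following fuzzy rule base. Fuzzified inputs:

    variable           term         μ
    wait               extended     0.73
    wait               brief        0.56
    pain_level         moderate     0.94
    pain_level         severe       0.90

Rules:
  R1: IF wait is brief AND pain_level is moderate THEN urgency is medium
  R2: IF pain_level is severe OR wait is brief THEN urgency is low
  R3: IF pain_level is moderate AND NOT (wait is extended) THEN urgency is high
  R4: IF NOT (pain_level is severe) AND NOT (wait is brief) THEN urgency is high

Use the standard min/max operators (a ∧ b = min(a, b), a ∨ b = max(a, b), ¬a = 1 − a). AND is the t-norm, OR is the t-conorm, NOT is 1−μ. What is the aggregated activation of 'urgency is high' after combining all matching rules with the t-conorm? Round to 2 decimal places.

0.27

R1: brief=0.56, moderate=0.94; AND[min(a, b)] → w = 0.56
R2: severe=0.90, brief=0.56; OR[max(a, b)] → w = 0.90
R3: moderate=0.94, ¬extended=1−0.73=0.27; AND[min(a, b)] → w = 0.27
R4: ¬severe=1−0.90=0.10, ¬brief=1−0.56=0.44; AND[min(a, b)] → w = 0.10
Rules with consequent 'high': {R3, R4} → strengths 0.27, 0.10
Aggregate via t-conorm [max(a, b)]: 0.27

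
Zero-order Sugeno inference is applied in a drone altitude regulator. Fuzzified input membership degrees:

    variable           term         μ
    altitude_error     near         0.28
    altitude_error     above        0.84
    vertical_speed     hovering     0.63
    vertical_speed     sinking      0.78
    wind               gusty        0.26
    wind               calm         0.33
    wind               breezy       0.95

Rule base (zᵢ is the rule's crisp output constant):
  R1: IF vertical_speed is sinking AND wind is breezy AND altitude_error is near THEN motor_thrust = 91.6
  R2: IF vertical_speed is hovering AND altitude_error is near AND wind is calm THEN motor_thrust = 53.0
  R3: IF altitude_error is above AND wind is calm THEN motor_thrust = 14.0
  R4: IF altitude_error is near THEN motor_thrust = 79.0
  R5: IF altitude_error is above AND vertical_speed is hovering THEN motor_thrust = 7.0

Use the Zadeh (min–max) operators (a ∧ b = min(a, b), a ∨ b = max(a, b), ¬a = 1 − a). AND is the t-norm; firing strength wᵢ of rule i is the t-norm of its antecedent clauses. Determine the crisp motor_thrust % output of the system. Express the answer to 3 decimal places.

R1 (z=91.6): sinking=0.78, breezy=0.95, near=0.28; AND[min(a, b)] → w = 0.28
R2 (z=53.0): hovering=0.63, near=0.28, calm=0.33; AND[min(a, b)] → w = 0.28
R3 (z=14.0): above=0.84, calm=0.33; AND[min(a, b)] → w = 0.33
R4 (z=79.0): near=0.28 → w = 0.28
R5 (z=7.0): above=0.84, hovering=0.63; AND[min(a, b)] → w = 0.63
Weighted average = (0.28·91.6 + 0.28·53.0 + 0.33·14.0 + 0.28·79.0 + 0.63·7.0) / (0.28 + 0.28 + 0.33 + 0.28 + 0.63)
  = 71.6380 / 1.8000 = 39.799

39.799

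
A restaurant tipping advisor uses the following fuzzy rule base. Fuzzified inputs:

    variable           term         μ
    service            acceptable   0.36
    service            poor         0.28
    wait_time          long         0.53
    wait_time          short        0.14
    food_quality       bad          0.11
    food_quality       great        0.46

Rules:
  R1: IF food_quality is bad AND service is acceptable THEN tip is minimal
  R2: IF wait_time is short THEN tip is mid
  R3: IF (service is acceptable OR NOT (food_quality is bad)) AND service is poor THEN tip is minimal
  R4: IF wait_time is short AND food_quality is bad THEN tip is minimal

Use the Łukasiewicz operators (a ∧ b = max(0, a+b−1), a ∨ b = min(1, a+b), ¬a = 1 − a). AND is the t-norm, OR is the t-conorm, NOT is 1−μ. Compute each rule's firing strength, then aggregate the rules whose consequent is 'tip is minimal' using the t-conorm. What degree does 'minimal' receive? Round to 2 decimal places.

R1: bad=0.11, acceptable=0.36; AND[max(0, a+b−1)] → w = 0.00
R2: short=0.14 → w = 0.14
R3: (acceptable=0.36 OR ¬bad=1−0.11=0.89) = 1.00; AND[max(0, a+b−1)] with poor=0.28 → w = 0.28
R4: short=0.14, bad=0.11; AND[max(0, a+b−1)] → w = 0.00
Rules with consequent 'minimal': {R1, R3, R4} → strengths 0.00, 0.28, 0.00
Aggregate via t-conorm [min(1, a+b)]: 0.28

0.28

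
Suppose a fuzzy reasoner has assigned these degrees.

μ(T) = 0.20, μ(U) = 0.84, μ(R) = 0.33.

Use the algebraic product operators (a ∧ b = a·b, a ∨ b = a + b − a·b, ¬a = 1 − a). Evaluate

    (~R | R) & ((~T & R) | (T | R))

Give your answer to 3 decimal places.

0.472

~R = 1 − 0.3300 = 0.6700
~R | R = a + b − a·b on (0.6700, 0.3300) = 0.7789
~T = 1 − 0.2000 = 0.8000
~T & R = a·b on (0.8000, 0.3300) = 0.2640
T | R = a + b − a·b on (0.2000, 0.3300) = 0.4640
(~T & R) | (T | R) = a + b − a·b on (0.2640, 0.4640) = 0.6055
(~R | R) & ((~T & R) | (T | R)) = a·b on (0.7789, 0.6055) = 0.4716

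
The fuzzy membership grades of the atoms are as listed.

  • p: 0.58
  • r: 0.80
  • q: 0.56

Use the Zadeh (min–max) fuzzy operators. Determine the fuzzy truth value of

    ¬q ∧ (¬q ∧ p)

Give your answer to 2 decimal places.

¬q = 1 − 0.56 = 0.44
¬q = 1 − 0.56 = 0.44
¬q ∧ p = min(a, b) on (0.44, 0.58) = 0.44
¬q ∧ (¬q ∧ p) = min(a, b) on (0.44, 0.44) = 0.44

0.44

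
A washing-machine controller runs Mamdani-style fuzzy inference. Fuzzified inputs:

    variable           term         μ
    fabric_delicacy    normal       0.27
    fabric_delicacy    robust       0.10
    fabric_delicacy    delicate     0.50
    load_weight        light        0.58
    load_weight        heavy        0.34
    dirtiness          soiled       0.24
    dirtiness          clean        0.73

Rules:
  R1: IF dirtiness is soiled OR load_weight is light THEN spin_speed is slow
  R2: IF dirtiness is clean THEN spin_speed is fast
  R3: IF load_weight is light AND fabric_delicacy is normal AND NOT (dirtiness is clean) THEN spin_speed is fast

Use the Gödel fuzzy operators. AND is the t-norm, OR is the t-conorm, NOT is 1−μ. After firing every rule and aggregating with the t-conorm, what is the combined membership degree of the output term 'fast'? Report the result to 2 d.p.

0.73

R1: soiled=0.24, light=0.58; OR[max(a, b)] → w = 0.58
R2: clean=0.73 → w = 0.73
R3: light=0.58, normal=0.27, ¬clean=1−0.73=0.27; AND[min(a, b)] → w = 0.27
Rules with consequent 'fast': {R2, R3} → strengths 0.73, 0.27
Aggregate via t-conorm [max(a, b)]: 0.73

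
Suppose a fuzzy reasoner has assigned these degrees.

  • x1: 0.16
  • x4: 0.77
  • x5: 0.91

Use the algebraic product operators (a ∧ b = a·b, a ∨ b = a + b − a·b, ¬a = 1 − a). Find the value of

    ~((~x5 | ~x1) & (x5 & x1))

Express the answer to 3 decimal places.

~x5 = 1 − 0.9100 = 0.0900
~x1 = 1 − 0.1600 = 0.8400
~x5 | ~x1 = a + b − a·b on (0.0900, 0.8400) = 0.8544
x5 & x1 = a·b on (0.9100, 0.1600) = 0.1456
(~x5 | ~x1) & (x5 & x1) = a·b on (0.8544, 0.1456) = 0.1244
~((~x5 | ~x1) & (x5 & x1)) = 1 − 0.1244 = 0.8756

0.876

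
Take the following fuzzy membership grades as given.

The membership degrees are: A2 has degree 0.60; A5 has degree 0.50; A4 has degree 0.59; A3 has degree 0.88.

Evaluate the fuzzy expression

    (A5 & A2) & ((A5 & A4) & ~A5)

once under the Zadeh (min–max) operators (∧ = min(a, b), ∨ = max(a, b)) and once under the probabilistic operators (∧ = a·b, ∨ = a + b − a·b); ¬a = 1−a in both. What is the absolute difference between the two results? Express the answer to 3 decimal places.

Under Zadeh (min–max):
  A5 & A2 = min(a, b) on (0.50, 0.60) = 0.50
  A5 & A4 = min(a, b) on (0.50, 0.59) = 0.50
  ~A5 = 1 − 0.50 = 0.50
  (A5 & A4) & ~A5 = min(a, b) on (0.50, 0.50) = 0.50
  (A5 & A2) & ((A5 & A4) & ~A5) = min(a, b) on (0.50, 0.50) = 0.50
  → value = 0.5000
Under probabilistic:
  A5 & A2 = a·b on (0.5000, 0.6000) = 0.3000
  A5 & A4 = a·b on (0.5000, 0.5900) = 0.2950
  ~A5 = 1 − 0.5000 = 0.5000
  (A5 & A4) & ~A5 = a·b on (0.2950, 0.5000) = 0.1475
  (A5 & A2) & ((A5 & A4) & ~A5) = a·b on (0.3000, 0.1475) = 0.0442
  → value = 0.0442
|0.5000 − 0.0442| = 0.456

0.456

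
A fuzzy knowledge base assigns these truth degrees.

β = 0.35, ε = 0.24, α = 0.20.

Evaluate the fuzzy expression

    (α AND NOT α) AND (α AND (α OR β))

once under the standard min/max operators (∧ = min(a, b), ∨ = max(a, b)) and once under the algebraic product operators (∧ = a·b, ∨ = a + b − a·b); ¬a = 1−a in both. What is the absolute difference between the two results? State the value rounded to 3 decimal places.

Under standard min/max:
  NOT α = 1 − 0.20 = 0.80
  α AND NOT α = min(a, b) on (0.20, 0.80) = 0.20
  α OR β = max(a, b) on (0.20, 0.35) = 0.35
  α AND (α OR β) = min(a, b) on (0.20, 0.35) = 0.20
  (α AND NOT α) AND (α AND (α OR β)) = min(a, b) on (0.20, 0.20) = 0.20
  → value = 0.2000
Under algebraic product:
  NOT α = 1 − 0.2000 = 0.8000
  α AND NOT α = a·b on (0.2000, 0.8000) = 0.1600
  α OR β = a + b − a·b on (0.2000, 0.3500) = 0.4800
  α AND (α OR β) = a·b on (0.2000, 0.4800) = 0.0960
  (α AND NOT α) AND (α AND (α OR β)) = a·b on (0.1600, 0.0960) = 0.0154
  → value = 0.0154
|0.2000 − 0.0154| = 0.185

0.185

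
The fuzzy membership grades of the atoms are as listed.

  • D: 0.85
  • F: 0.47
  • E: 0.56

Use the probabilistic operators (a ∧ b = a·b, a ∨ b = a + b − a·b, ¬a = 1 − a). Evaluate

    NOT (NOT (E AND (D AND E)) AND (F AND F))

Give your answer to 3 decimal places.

0.838

D AND E = a·b on (0.8500, 0.5600) = 0.4760
E AND (D AND E) = a·b on (0.5600, 0.4760) = 0.2666
NOT (E AND (D AND E)) = 1 − 0.2666 = 0.7334
F AND F = a·b on (0.4700, 0.4700) = 0.2209
NOT (E AND (D AND E)) AND (F AND F) = a·b on (0.7334, 0.2209) = 0.1620
NOT (NOT (E AND (D AND E)) AND (F AND F)) = 1 − 0.1620 = 0.8380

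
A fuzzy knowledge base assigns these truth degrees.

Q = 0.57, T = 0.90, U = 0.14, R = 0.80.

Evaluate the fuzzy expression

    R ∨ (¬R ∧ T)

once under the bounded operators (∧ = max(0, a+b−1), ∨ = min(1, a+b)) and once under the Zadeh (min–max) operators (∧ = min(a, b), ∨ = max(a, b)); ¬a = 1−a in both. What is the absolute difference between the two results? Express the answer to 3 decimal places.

0.100

Under bounded:
  ¬R = 1 − 0.80 = 0.20
  ¬R ∧ T = max(0, a+b−1) on (0.20, 0.90) = 0.10
  R ∨ (¬R ∧ T) = min(1, a+b) on (0.80, 0.10) = 0.90
  → value = 0.9000
Under Zadeh (min–max):
  ¬R = 1 − 0.80 = 0.20
  ¬R ∧ T = min(a, b) on (0.20, 0.90) = 0.20
  R ∨ (¬R ∧ T) = max(a, b) on (0.80, 0.20) = 0.80
  → value = 0.8000
|0.9000 − 0.8000| = 0.100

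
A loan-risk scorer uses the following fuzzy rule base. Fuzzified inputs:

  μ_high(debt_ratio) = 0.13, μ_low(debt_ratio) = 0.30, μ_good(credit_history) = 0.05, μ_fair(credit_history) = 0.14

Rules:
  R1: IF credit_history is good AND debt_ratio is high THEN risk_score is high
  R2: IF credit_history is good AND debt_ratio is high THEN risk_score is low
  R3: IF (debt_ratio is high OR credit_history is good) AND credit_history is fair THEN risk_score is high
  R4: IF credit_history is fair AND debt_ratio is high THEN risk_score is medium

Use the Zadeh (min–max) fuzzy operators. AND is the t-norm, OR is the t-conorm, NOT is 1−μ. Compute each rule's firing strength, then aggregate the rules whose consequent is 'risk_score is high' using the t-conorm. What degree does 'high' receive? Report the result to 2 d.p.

R1: good=0.05, high=0.13; AND[min(a, b)] → w = 0.05
R2: good=0.05, high=0.13; AND[min(a, b)] → w = 0.05
R3: (high=0.13 OR good=0.05) = 0.13; AND[min(a, b)] with fair=0.14 → w = 0.13
R4: fair=0.14, high=0.13; AND[min(a, b)] → w = 0.13
Rules with consequent 'high': {R1, R3} → strengths 0.05, 0.13
Aggregate via t-conorm [max(a, b)]: 0.13

0.13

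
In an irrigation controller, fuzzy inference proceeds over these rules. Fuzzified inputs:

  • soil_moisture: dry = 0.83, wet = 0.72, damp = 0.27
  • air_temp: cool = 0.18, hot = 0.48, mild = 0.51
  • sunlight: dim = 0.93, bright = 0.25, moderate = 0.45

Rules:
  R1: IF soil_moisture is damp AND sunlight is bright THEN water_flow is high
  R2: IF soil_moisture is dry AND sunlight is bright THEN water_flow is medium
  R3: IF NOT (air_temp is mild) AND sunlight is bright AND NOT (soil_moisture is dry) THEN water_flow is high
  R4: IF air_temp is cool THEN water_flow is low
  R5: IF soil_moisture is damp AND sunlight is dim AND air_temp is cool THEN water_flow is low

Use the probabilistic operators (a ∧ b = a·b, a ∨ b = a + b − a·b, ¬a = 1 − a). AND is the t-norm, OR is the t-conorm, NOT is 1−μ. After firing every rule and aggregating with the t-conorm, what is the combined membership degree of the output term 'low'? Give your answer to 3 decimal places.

R1: damp=0.27, bright=0.25; AND[a·b] → w = 0.0675
R2: dry=0.83, bright=0.25; AND[a·b] → w = 0.2075
R3: ¬mild=1−0.51=0.49, bright=0.25, ¬dry=1−0.83=0.17; AND[a·b] → w = 0.0208
R4: cool=0.18 → w = 0.1800
R5: damp=0.27, dim=0.93, cool=0.18; AND[a·b] → w = 0.0452
Rules with consequent 'low': {R4, R5} → strengths 0.1800, 0.0452
Aggregate via t-conorm [a + b − a·b]: 0.2171

0.217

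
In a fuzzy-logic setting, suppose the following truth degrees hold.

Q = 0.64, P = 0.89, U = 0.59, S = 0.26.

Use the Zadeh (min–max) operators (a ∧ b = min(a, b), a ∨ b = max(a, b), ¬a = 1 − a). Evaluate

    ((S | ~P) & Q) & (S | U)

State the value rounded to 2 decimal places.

0.26

~P = 1 − 0.89 = 0.11
S | ~P = max(a, b) on (0.26, 0.11) = 0.26
(S | ~P) & Q = min(a, b) on (0.26, 0.64) = 0.26
S | U = max(a, b) on (0.26, 0.59) = 0.59
((S | ~P) & Q) & (S | U) = min(a, b) on (0.26, 0.59) = 0.26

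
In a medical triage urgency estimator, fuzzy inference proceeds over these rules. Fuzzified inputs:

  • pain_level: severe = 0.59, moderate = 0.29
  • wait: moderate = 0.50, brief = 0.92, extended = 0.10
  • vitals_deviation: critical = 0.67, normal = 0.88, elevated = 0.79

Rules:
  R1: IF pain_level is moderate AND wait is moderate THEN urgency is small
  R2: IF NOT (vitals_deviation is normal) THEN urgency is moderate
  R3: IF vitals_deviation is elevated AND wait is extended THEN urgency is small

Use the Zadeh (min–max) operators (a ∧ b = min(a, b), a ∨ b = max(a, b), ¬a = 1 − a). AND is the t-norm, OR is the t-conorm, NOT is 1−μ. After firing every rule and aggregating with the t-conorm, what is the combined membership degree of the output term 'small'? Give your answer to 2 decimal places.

0.29

R1: moderate=0.29, moderate=0.50; AND[min(a, b)] → w = 0.29
R2: ¬normal=1−0.88=0.12 → w = 0.12
R3: elevated=0.79, extended=0.10; AND[min(a, b)] → w = 0.10
Rules with consequent 'small': {R1, R3} → strengths 0.29, 0.10
Aggregate via t-conorm [max(a, b)]: 0.29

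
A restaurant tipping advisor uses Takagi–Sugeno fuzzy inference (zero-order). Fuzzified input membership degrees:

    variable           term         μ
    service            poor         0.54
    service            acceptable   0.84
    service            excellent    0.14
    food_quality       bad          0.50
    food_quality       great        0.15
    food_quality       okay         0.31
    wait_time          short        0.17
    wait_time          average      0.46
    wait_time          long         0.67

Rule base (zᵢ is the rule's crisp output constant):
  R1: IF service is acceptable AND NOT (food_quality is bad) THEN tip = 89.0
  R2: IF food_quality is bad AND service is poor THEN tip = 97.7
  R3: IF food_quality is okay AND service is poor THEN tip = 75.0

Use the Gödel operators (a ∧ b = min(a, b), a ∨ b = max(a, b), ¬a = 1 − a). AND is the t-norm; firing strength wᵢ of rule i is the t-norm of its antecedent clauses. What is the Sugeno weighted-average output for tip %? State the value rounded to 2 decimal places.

R1 (z=89.0): acceptable=0.84, ¬bad=1−0.50=0.50; AND[min(a, b)] → w = 0.50
R2 (z=97.7): bad=0.50, poor=0.54; AND[min(a, b)] → w = 0.50
R3 (z=75.0): okay=0.31, poor=0.54; AND[min(a, b)] → w = 0.31
Weighted average = (0.50·89.0 + 0.50·97.7 + 0.31·75.0) / (0.50 + 0.50 + 0.31)
  = 116.6000 / 1.3100 = 89.01

89.01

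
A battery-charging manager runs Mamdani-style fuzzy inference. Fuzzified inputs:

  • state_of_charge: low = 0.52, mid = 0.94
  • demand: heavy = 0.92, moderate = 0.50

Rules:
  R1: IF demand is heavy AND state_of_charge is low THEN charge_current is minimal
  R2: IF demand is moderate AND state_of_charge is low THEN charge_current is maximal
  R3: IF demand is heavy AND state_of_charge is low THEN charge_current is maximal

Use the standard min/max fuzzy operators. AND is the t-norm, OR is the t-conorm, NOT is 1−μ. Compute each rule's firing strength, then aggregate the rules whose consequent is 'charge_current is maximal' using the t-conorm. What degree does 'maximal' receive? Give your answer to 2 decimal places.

0.52

R1: heavy=0.92, low=0.52; AND[min(a, b)] → w = 0.52
R2: moderate=0.50, low=0.52; AND[min(a, b)] → w = 0.50
R3: heavy=0.92, low=0.52; AND[min(a, b)] → w = 0.52
Rules with consequent 'maximal': {R2, R3} → strengths 0.50, 0.52
Aggregate via t-conorm [max(a, b)]: 0.52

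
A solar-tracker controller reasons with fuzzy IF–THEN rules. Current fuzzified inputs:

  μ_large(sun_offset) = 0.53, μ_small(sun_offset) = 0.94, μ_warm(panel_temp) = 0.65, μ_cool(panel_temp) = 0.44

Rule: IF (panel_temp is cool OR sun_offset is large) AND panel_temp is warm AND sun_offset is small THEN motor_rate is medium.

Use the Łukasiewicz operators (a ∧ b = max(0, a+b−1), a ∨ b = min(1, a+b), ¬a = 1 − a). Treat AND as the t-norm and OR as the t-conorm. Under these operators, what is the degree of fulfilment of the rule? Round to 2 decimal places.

0.56

firing strength: (cool=0.44 OR large=0.53) = 0.97; AND[max(0, a+b−1)] with warm=0.65, small=0.94 → w = 0.56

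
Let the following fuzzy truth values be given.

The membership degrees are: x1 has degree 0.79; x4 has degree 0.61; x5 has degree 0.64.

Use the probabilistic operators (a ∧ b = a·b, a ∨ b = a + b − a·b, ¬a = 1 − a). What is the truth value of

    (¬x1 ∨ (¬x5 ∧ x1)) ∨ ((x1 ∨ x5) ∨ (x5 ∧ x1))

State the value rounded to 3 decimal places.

0.979

¬x1 = 1 − 0.7900 = 0.2100
¬x5 = 1 − 0.6400 = 0.3600
¬x5 ∧ x1 = a·b on (0.3600, 0.7900) = 0.2844
¬x1 ∨ (¬x5 ∧ x1) = a + b − a·b on (0.2100, 0.2844) = 0.4347
x1 ∨ x5 = a + b − a·b on (0.7900, 0.6400) = 0.9244
x5 ∧ x1 = a·b on (0.6400, 0.7900) = 0.5056
(x1 ∨ x5) ∨ (x5 ∧ x1) = a + b − a·b on (0.9244, 0.5056) = 0.9626
(¬x1 ∨ (¬x5 ∧ x1)) ∨ ((x1 ∨ x5) ∨ (x5 ∧ x1)) = a + b − a·b on (0.4347, 0.9626) = 0.9789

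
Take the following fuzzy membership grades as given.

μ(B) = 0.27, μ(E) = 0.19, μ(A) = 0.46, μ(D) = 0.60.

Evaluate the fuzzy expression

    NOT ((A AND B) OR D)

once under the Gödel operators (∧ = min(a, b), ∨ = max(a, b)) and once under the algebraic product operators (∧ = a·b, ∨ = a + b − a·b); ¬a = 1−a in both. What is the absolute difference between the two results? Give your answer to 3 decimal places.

0.050

Under Gödel:
  A AND B = min(a, b) on (0.46, 0.27) = 0.27
  (A AND B) OR D = max(a, b) on (0.27, 0.60) = 0.60
  NOT ((A AND B) OR D) = 1 − 0.60 = 0.40
  → value = 0.4000
Under algebraic product:
  A AND B = a·b on (0.4600, 0.2700) = 0.1242
  (A AND B) OR D = a + b − a·b on (0.1242, 0.6000) = 0.6497
  NOT ((A AND B) OR D) = 1 − 0.6497 = 0.3503
  → value = 0.3503
|0.4000 − 0.3503| = 0.050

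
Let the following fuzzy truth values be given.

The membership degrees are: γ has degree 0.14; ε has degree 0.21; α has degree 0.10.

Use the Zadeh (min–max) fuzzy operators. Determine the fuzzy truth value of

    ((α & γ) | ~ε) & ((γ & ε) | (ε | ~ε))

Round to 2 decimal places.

α & γ = min(a, b) on (0.10, 0.14) = 0.10
~ε = 1 − 0.21 = 0.79
(α & γ) | ~ε = max(a, b) on (0.10, 0.79) = 0.79
γ & ε = min(a, b) on (0.14, 0.21) = 0.14
~ε = 1 − 0.21 = 0.79
ε | ~ε = max(a, b) on (0.21, 0.79) = 0.79
(γ & ε) | (ε | ~ε) = max(a, b) on (0.14, 0.79) = 0.79
((α & γ) | ~ε) & ((γ & ε) | (ε | ~ε)) = min(a, b) on (0.79, 0.79) = 0.79

0.79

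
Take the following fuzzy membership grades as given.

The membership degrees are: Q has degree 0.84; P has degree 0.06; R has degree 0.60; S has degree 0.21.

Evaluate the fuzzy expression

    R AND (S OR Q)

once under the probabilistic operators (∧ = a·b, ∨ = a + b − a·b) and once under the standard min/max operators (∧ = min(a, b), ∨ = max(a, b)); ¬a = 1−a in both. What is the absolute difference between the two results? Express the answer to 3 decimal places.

Under probabilistic:
  S OR Q = a + b − a·b on (0.2100, 0.8400) = 0.8736
  R AND (S OR Q) = a·b on (0.6000, 0.8736) = 0.5242
  → value = 0.5242
Under standard min/max:
  S OR Q = max(a, b) on (0.21, 0.84) = 0.84
  R AND (S OR Q) = min(a, b) on (0.60, 0.84) = 0.60
  → value = 0.6000
|0.5242 − 0.6000| = 0.076

0.076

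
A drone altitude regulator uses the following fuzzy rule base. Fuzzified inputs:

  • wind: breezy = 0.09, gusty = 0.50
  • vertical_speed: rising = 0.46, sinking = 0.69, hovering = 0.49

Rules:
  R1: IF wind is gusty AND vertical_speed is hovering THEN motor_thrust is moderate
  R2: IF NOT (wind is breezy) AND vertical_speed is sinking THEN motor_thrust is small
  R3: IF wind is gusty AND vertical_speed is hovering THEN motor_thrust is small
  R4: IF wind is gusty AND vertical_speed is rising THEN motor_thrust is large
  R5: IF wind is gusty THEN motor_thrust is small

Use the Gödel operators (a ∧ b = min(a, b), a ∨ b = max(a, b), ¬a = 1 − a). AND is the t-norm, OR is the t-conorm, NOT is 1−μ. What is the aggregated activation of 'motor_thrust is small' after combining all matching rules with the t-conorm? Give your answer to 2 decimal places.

0.69

R1: gusty=0.50, hovering=0.49; AND[min(a, b)] → w = 0.49
R2: ¬breezy=1−0.09=0.91, sinking=0.69; AND[min(a, b)] → w = 0.69
R3: gusty=0.50, hovering=0.49; AND[min(a, b)] → w = 0.49
R4: gusty=0.50, rising=0.46; AND[min(a, b)] → w = 0.46
R5: gusty=0.50 → w = 0.50
Rules with consequent 'small': {R2, R3, R5} → strengths 0.69, 0.49, 0.50
Aggregate via t-conorm [max(a, b)]: 0.69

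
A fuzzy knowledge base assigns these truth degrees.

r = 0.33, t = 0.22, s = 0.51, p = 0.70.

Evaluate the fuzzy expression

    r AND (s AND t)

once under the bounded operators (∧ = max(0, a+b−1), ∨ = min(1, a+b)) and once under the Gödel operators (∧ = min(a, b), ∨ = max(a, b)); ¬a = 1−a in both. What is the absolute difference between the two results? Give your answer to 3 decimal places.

0.220

Under bounded:
  s AND t = max(0, a+b−1) on (0.51, 0.22) = 0.00
  r AND (s AND t) = max(0, a+b−1) on (0.33, 0.00) = 0.00
  → value = 0.0000
Under Gödel:
  s AND t = min(a, b) on (0.51, 0.22) = 0.22
  r AND (s AND t) = min(a, b) on (0.33, 0.22) = 0.22
  → value = 0.2200
|0.0000 − 0.2200| = 0.220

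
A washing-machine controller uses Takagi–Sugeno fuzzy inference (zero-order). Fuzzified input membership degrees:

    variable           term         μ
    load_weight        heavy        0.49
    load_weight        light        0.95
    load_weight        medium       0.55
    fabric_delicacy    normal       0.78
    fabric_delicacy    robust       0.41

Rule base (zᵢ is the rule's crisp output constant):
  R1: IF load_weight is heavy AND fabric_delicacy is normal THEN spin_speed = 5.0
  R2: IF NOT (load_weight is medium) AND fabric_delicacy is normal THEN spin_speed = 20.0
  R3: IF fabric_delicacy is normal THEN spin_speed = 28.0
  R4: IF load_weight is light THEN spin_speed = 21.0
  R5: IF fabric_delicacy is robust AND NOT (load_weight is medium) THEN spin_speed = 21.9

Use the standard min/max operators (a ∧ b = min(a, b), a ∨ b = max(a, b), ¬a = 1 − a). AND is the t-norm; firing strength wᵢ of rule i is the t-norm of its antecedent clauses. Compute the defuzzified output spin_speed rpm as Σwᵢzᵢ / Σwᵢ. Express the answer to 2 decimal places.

20.20

R1 (z=5.0): heavy=0.49, normal=0.78; AND[min(a, b)] → w = 0.49
R2 (z=20.0): ¬medium=1−0.55=0.45, normal=0.78; AND[min(a, b)] → w = 0.45
R3 (z=28.0): normal=0.78 → w = 0.78
R4 (z=21.0): light=0.95 → w = 0.95
R5 (z=21.9): robust=0.41, ¬medium=1−0.55=0.45; AND[min(a, b)] → w = 0.41
Weighted average = (0.49·5.0 + 0.45·20.0 + 0.78·28.0 + 0.95·21.0 + 0.41·21.9) / (0.49 + 0.45 + 0.78 + 0.95 + 0.41)
  = 62.2190 / 3.0800 = 20.20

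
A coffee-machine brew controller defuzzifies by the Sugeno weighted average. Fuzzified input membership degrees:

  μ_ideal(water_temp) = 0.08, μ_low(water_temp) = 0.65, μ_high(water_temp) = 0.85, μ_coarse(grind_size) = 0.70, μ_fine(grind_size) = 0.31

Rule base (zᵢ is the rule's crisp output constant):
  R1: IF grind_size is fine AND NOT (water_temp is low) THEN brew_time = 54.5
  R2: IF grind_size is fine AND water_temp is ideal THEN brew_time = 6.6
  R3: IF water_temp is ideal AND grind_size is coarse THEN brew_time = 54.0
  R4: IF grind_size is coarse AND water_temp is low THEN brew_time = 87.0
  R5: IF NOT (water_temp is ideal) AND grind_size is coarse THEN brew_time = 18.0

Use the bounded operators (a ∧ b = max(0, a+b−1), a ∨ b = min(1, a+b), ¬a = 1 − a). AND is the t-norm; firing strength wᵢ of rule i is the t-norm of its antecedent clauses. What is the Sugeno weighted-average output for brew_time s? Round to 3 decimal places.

42.897

R1 (z=54.5): fine=0.31, ¬low=1−0.65=0.35; AND[max(0, a+b−1)] → w = 0.00
R2 (z=6.6): fine=0.31, ideal=0.08; AND[max(0, a+b−1)] → w = 0.00
R3 (z=54.0): ideal=0.08, coarse=0.70; AND[max(0, a+b−1)] → w = 0.00
R4 (z=87.0): coarse=0.70, low=0.65; AND[max(0, a+b−1)] → w = 0.35
R5 (z=18.0): ¬ideal=1−0.08=0.92, coarse=0.70; AND[max(0, a+b−1)] → w = 0.62
Weighted average = (0.00·54.5 + 0.00·6.6 + 0.00·54.0 + 0.35·87.0 + 0.62·18.0) / (0.00 + 0.00 + 0.00 + 0.35 + 0.62)
  = 41.6100 / 0.9700 = 42.897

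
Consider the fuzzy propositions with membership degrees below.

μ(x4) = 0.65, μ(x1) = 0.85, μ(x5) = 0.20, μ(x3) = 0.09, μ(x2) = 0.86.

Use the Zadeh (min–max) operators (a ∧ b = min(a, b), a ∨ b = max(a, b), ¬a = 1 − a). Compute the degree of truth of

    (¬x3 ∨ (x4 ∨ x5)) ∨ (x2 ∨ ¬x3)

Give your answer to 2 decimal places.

¬x3 = 1 − 0.09 = 0.91
x4 ∨ x5 = max(a, b) on (0.65, 0.20) = 0.65
¬x3 ∨ (x4 ∨ x5) = max(a, b) on (0.91, 0.65) = 0.91
¬x3 = 1 − 0.09 = 0.91
x2 ∨ ¬x3 = max(a, b) on (0.86, 0.91) = 0.91
(¬x3 ∨ (x4 ∨ x5)) ∨ (x2 ∨ ¬x3) = max(a, b) on (0.91, 0.91) = 0.91

0.91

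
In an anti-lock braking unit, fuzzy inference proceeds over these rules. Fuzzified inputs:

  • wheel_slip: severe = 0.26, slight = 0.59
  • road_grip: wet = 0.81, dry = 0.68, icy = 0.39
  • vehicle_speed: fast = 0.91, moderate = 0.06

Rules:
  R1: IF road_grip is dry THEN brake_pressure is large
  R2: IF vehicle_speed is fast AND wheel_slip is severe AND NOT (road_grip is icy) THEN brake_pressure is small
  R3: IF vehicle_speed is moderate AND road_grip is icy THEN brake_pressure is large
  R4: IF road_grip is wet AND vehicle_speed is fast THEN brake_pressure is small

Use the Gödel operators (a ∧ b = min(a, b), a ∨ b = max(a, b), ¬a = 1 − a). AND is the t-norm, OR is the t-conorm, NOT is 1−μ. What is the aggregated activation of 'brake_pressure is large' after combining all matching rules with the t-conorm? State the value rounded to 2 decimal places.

0.68

R1: dry=0.68 → w = 0.68
R2: fast=0.91, severe=0.26, ¬icy=1−0.39=0.61; AND[min(a, b)] → w = 0.26
R3: moderate=0.06, icy=0.39; AND[min(a, b)] → w = 0.06
R4: wet=0.81, fast=0.91; AND[min(a, b)] → w = 0.81
Rules with consequent 'large': {R1, R3} → strengths 0.68, 0.06
Aggregate via t-conorm [max(a, b)]: 0.68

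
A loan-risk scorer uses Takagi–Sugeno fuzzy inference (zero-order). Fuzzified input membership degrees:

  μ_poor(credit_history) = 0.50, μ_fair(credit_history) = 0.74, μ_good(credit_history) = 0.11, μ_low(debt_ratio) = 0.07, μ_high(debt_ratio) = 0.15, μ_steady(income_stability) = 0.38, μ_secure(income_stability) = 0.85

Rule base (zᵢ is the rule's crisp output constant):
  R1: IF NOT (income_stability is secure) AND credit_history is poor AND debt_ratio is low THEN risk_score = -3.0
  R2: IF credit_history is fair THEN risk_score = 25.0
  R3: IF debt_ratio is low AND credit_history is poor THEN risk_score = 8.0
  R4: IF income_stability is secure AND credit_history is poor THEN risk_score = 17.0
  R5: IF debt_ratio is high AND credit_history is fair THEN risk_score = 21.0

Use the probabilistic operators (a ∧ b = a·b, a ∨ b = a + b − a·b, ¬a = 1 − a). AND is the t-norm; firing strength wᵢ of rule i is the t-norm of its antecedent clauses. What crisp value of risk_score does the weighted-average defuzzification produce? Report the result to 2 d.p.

21.52

R1 (z=-3.0): ¬secure=1−0.85=0.15, poor=0.50, low=0.07; AND[a·b] → w = 0.0053
R2 (z=25.0): fair=0.74 → w = 0.7400
R3 (z=8.0): low=0.07, poor=0.50; AND[a·b] → w = 0.0350
R4 (z=17.0): secure=0.85, poor=0.50; AND[a·b] → w = 0.4250
R5 (z=21.0): high=0.15, fair=0.74; AND[a·b] → w = 0.1110
Weighted average = (0.0053·-3.0 + 0.7400·25.0 + 0.0350·8.0 + 0.4250·17.0 + 0.1110·21.0) / (0.0053 + 0.7400 + 0.0350 + 0.4250 + 0.1110)
  = 28.3202 / 1.3162 = 21.52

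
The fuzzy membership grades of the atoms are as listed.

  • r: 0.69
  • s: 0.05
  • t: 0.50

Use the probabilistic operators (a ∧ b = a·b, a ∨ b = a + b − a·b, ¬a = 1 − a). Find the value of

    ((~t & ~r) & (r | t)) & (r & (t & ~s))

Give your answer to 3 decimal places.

0.043

~t = 1 − 0.5000 = 0.5000
~r = 1 − 0.6900 = 0.3100
~t & ~r = a·b on (0.5000, 0.3100) = 0.1550
r | t = a + b − a·b on (0.6900, 0.5000) = 0.8450
(~t & ~r) & (r | t) = a·b on (0.1550, 0.8450) = 0.1310
~s = 1 − 0.0500 = 0.9500
t & ~s = a·b on (0.5000, 0.9500) = 0.4750
r & (t & ~s) = a·b on (0.6900, 0.4750) = 0.3277
((~t & ~r) & (r | t)) & (r & (t & ~s)) = a·b on (0.1310, 0.3277) = 0.0429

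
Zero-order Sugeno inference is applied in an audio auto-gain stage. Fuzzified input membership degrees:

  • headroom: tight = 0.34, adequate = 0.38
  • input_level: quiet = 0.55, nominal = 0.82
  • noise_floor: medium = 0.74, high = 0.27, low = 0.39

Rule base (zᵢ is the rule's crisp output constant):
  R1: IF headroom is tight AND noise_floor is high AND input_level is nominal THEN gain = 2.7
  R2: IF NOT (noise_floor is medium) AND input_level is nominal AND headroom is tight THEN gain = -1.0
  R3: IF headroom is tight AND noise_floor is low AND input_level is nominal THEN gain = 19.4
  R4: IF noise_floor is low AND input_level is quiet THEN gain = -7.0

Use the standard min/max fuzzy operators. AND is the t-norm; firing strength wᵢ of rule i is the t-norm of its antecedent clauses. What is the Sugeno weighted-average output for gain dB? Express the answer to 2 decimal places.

3.44

R1 (z=2.7): tight=0.34, high=0.27, nominal=0.82; AND[min(a, b)] → w = 0.27
R2 (z=-1.0): ¬medium=1−0.74=0.26, nominal=0.82, tight=0.34; AND[min(a, b)] → w = 0.26
R3 (z=19.4): tight=0.34, low=0.39, nominal=0.82; AND[min(a, b)] → w = 0.34
R4 (z=-7.0): low=0.39, quiet=0.55; AND[min(a, b)] → w = 0.39
Weighted average = (0.27·2.7 + 0.26·-1.0 + 0.34·19.4 + 0.39·-7.0) / (0.27 + 0.26 + 0.34 + 0.39)
  = 4.3350 / 1.2600 = 3.44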